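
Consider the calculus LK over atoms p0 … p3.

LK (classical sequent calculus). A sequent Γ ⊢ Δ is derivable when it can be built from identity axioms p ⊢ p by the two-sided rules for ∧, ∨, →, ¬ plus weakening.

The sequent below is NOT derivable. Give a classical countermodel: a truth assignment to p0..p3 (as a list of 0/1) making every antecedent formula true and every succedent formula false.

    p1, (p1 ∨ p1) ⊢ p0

Enumerate valuations to refute Γ ⊢ Δ:
  v=0000: Γ:[p1=F, (p1 ∨ p1)=F] Δ:[p0=F] refutes=False
  v=0001: Γ:[p1=F, (p1 ∨ p1)=F] Δ:[p0=F] refutes=False
  v=0010: Γ:[p1=F, (p1 ∨ p1)=F] Δ:[p0=F] refutes=False
  v=0011: Γ:[p1=F, (p1 ∨ p1)=F] Δ:[p0=F] refutes=False
  v=0100: Γ:[p1=T, (p1 ∨ p1)=T] Δ:[p0=F] refutes=True  ← countermodel

Result: [0, 1, 0, 0]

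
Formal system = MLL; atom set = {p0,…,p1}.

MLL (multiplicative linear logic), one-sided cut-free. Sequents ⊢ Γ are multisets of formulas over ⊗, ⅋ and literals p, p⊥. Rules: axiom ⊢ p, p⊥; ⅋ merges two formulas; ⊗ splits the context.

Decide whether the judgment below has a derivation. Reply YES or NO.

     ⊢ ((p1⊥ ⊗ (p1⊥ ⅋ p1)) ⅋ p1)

Proof tree:
[⅋]  ⊢ ((p1⊥ ⊗ (p1⊥ ⅋ p1)) ⅋ p1)
  [⊗]  ⊢ p1, (p1⊥ ⊗ (p1⊥ ⅋ p1))
    [Ax]  ⊢ p1, p1⊥
    [⅋]  ⊢ (p1⊥ ⅋ p1)
      [Ax]  ⊢ p1, p1⊥

Result: YES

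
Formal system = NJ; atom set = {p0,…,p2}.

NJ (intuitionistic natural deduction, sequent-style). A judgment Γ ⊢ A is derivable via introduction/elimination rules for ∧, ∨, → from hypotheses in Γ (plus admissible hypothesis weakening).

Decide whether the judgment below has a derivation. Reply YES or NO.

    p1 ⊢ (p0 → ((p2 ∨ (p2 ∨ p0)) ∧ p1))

Derivation (root first):
[→I] p1 ⊢ (p0 → ((p2 ∨ (p2 ∨ p0)) ∧ p1))
  [∧I] p1, p0 ⊢ ((p2 ∨ (p2 ∨ p0)) ∧ p1)
    [∨I₂] p0 ⊢ (p2 ∨ (p2 ∨ p0))
      [∨I₂] p0 ⊢ (p2 ∨ p0)
        [Ax] p0 ⊢ p0
    [Ax] p1 ⊢ p1

Result: YES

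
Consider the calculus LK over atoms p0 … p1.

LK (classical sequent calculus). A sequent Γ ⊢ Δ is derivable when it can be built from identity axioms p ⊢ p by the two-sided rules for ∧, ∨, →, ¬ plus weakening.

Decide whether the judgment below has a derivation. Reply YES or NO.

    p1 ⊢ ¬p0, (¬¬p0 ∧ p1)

Derivation (root first):
[∧R] p1 ⊢ ¬p0, (¬¬p0 ∧ p1)
  [¬R]  ⊢ ¬p0, ¬¬p0
    [¬R] ¬p0 ⊢ ¬p0
      [¬L] p0, ¬p0 ⊢ 
        [Ax] p0 ⊢ p0
  [Ax] p1 ⊢ p1

Result: YES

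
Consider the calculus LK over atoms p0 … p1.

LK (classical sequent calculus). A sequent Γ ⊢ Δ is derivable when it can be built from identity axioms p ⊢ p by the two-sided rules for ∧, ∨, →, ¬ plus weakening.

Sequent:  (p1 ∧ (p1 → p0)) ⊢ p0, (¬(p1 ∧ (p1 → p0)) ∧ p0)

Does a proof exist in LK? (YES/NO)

Derivation (root first):
[∧R] (p1 ∧ (p1 → p0)) ⊢ p0, (¬(p1 ∧ (p1 → p0)) ∧ p0)
  [¬R]  ⊢ p0, ¬(p1 ∧ (p1 → p0))
    [∧L] (p1 ∧ (p1 → p0)) ⊢ p0
      [→L] p1, (p1 → p0) ⊢ p0
        [Ax] p1 ⊢ p1
        [Ax] p0 ⊢ p0
  [∧L] (p1 ∧ (p1 → p0)) ⊢ p0
    [→L] p1, (p1 → p0) ⊢ p0
      [Ax] p1 ⊢ p1
      [Ax] p0 ⊢ p0

Result: YES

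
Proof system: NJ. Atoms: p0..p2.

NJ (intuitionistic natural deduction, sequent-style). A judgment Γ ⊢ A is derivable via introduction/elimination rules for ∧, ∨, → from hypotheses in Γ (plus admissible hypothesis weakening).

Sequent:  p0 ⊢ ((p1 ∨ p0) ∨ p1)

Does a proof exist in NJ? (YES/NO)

Derivation trace:
[∨I₁] p0 ⊢ ((p1 ∨ p0) ∨ p1)
  [∨I₂] p0 ⊢ (p1 ∨ p0)
    [Ax] p0 ⊢ p0

Result: YES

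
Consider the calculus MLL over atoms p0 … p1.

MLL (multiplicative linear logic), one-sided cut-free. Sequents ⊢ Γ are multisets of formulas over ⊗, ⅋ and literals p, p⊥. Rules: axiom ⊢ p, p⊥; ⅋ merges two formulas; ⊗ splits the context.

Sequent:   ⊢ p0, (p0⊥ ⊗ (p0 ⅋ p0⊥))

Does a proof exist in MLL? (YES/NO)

Derivation trace:
[⊗]  ⊢ p0, (p0⊥ ⊗ (p0 ⅋ p0⊥))
  [Ax]  ⊢ p0, p0⊥
  [⅋]  ⊢ (p0 ⅋ p0⊥)
    [Ax]  ⊢ p0, p0⊥

Result: YES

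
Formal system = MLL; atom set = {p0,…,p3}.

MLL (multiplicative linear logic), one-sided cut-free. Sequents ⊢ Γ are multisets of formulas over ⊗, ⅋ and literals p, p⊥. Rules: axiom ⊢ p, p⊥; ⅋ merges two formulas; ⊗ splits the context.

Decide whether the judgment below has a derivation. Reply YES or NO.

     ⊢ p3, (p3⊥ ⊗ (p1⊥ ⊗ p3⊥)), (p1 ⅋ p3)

Derivation (root first):
[⅋]  ⊢ p3, (p3⊥ ⊗ (p1⊥ ⊗ p3⊥)), (p1 ⅋ p3)
  [⊗]  ⊢ p3, p1, p3, (p3⊥ ⊗ (p1⊥ ⊗ p3⊥))
    [Ax]  ⊢ p3, p3⊥
    [⊗]  ⊢ p1, p3, (p1⊥ ⊗ p3⊥)
      [Ax]  ⊢ p1, p1⊥
      [Ax]  ⊢ p3, p3⊥

Result: YES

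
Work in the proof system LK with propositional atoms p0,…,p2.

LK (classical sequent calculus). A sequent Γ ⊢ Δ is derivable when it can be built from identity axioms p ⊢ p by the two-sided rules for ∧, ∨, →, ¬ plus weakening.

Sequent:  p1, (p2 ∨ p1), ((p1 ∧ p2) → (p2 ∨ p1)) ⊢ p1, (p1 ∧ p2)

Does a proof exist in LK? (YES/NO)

Proof tree:
[→L] p1, (p2 ∨ p1), ((p1 ∧ p2) → (p2 ∨ p1)) ⊢ p1, (p1 ∧ p2)
  [∨L] p1, (p2 ∨ p1) ⊢ p1, (p1 ∧ p2)
    [∧R] p1, p2 ⊢ (p1 ∧ p2)
      [Ax] p1 ⊢ p1
      [Ax] p2 ⊢ p2
    [Ax] p1 ⊢ p1
  [∨L] p1, (p2 ∨ p1) ⊢ p1, (p1 ∧ p2)
    [∧R] p1, p2 ⊢ (p1 ∧ p2)
      [Ax] p1 ⊢ p1
      [Ax] p2 ⊢ p2
    [Ax] p1 ⊢ p1

Result: YES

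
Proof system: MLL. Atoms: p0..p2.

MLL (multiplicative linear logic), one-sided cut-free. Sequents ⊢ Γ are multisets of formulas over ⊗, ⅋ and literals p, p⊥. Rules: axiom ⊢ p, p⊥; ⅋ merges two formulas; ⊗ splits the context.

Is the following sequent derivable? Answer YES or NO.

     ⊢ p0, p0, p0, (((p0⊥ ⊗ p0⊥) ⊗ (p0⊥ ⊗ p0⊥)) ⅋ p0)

Derivation trace:
[⅋]  ⊢ p0, p0, p0, (((p0⊥ ⊗ p0⊥) ⊗ (p0⊥ ⊗ p0⊥)) ⅋ p0)
  [⊗]  ⊢ p0, p0, p0, p0, ((p0⊥ ⊗ p0⊥) ⊗ (p0⊥ ⊗ p0⊥))
    [⊗]  ⊢ p0, p0, (p0⊥ ⊗ p0⊥)
      [Ax]  ⊢ p0, p0⊥
      [Ax]  ⊢ p0, p0⊥
    [⊗]  ⊢ p0, p0, (p0⊥ ⊗ p0⊥)
      [Ax]  ⊢ p0, p0⊥
      [Ax]  ⊢ p0, p0⊥

Result: YES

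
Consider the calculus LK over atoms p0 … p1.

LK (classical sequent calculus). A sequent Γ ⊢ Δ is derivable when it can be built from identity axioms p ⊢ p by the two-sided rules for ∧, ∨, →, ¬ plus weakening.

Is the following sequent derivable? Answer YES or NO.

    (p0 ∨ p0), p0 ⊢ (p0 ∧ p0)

Derivation (root first):
[∧R] (p0 ∨ p0), p0 ⊢ (p0 ∧ p0)
  [Ax] p0 ⊢ p0
  [∨L] (p0 ∨ p0) ⊢ p0
    [Ax] p0 ⊢ p0
    [Ax] p0 ⊢ p0

Result: YES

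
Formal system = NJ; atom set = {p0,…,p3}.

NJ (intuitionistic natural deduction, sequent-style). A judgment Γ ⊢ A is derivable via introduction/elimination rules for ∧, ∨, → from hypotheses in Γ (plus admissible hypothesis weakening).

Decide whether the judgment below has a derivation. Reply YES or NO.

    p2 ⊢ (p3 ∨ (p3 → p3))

Derivation trace:
[Wk] p2 ⊢ (p3 ∨ (p3 → p3))
  [∨I₂]  ⊢ (p3 ∨ (p3 → p3))
    [→I]  ⊢ (p3 → p3)
      [Ax] p3 ⊢ p3

Result: YES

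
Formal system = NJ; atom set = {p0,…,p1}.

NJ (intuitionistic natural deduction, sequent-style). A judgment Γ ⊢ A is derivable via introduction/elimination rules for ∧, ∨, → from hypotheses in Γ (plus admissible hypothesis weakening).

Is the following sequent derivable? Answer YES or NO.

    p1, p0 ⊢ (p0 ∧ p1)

Derivation (root first):
[→E] p1, p0 ⊢ (p0 ∧ p1)
  [→I] p1 ⊢ (p0 → (p0 ∧ p1))
    [∧I] p1, p0 ⊢ (p0 ∧ p1)
      [Ax] p0 ⊢ p0
      [Ax] p1 ⊢ p1
  [Ax] p0 ⊢ p0

Result: YES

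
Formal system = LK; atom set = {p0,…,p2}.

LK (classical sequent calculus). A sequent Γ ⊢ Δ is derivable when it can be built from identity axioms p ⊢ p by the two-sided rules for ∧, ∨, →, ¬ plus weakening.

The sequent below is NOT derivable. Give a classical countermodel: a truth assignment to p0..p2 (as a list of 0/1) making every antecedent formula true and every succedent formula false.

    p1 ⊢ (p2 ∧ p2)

Search for a countermodel by truth-table:
  v=000: Γ:[p1=F] Δ:[(p2 ∧ p2)=F] refutes=False
  v=001: Γ:[p1=F] Δ:[(p2 ∧ p2)=T] refutes=False
  v=010: Γ:[p1=T] Δ:[(p2 ∧ p2)=F] refutes=True  ← countermodel

Result: [0, 1, 0]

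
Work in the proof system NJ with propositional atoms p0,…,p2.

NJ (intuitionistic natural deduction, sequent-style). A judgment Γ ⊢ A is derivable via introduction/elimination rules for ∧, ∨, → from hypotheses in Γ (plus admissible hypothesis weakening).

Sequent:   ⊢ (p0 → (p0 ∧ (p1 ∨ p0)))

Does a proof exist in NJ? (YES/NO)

Derivation trace:
[→I]  ⊢ (p0 → (p0 ∧ (p1 ∨ p0)))
  [∧I] p0 ⊢ (p0 ∧ (p1 ∨ p0))
    [Ax] p0 ⊢ p0
    [∨I₂] p0 ⊢ (p1 ∨ p0)
      [Ax] p0 ⊢ p0

Result: YES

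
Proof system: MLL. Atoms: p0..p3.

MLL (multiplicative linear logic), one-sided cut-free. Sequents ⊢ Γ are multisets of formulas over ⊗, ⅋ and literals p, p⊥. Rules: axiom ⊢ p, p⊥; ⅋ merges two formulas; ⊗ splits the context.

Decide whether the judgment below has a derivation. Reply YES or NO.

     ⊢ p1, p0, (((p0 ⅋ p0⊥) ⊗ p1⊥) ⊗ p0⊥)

Derivation trace:
[⊗]  ⊢ p1, p0, (((p0 ⅋ p0⊥) ⊗ p1⊥) ⊗ p0⊥)
  [⊗]  ⊢ p1, ((p0 ⅋ p0⊥) ⊗ p1⊥)
    [⅋]  ⊢ (p0 ⅋ p0⊥)
      [Ax]  ⊢ p0, p0⊥
    [Ax]  ⊢ p1, p1⊥
  [Ax]  ⊢ p0, p0⊥

Result: YES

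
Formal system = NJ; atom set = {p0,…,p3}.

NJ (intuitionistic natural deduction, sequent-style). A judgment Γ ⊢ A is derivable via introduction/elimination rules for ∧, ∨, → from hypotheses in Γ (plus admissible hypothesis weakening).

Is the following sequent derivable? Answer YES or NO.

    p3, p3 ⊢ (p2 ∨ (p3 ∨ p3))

Derivation trace:
[∨I₂] p3, p3 ⊢ (p2 ∨ (p3 ∨ p3))
  [Wk] p3, p3 ⊢ (p3 ∨ p3)
    [∨I₁] p3 ⊢ (p3 ∨ p3)
      [Ax] p3 ⊢ p3

Result: YES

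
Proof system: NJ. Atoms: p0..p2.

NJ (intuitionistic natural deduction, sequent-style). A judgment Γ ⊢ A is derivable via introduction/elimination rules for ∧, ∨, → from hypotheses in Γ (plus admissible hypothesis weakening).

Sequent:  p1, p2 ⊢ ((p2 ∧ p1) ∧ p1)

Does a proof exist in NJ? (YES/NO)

Derivation (root first):
[∧I] p1, p2 ⊢ ((p2 ∧ p1) ∧ p1)
  [∧I] p1, p2 ⊢ (p2 ∧ p1)
    [Ax] p2 ⊢ p2
    [Ax] p1 ⊢ p1
  [Ax] p1 ⊢ p1

Result: YES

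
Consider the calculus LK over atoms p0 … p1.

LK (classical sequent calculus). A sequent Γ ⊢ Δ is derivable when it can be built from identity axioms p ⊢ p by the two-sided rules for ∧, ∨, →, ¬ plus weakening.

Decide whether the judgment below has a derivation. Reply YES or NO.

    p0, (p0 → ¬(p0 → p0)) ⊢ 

Derivation (root first):
[→L] p0, (p0 → ¬(p0 → p0)) ⊢ 
  [Ax] p0 ⊢ p0
  [¬L] ¬(p0 → p0) ⊢ 
    [→R]  ⊢ (p0 → p0)
      [Ax] p0 ⊢ p0

Result: YES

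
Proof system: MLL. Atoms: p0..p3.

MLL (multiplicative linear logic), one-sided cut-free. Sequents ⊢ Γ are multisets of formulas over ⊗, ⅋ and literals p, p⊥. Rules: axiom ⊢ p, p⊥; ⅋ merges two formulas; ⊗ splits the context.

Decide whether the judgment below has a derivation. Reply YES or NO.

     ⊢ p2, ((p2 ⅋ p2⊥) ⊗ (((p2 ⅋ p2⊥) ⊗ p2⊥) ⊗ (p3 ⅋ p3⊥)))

Derivation trace:
[⊗]  ⊢ p2, ((p2 ⅋ p2⊥) ⊗ (((p2 ⅋ p2⊥) ⊗ p2⊥) ⊗ (p3 ⅋ p3⊥)))
  [⅋]  ⊢ (p2 ⅋ p2⊥)
    [Ax]  ⊢ p2, p2⊥
  [⊗]  ⊢ p2, (((p2 ⅋ p2⊥) ⊗ p2⊥) ⊗ (p3 ⅋ p3⊥))
    [⊗]  ⊢ p2, ((p2 ⅋ p2⊥) ⊗ p2⊥)
      [⅋]  ⊢ (p2 ⅋ p2⊥)
        [Ax]  ⊢ p2, p2⊥
      [Ax]  ⊢ p2, p2⊥
    [⅋]  ⊢ (p3 ⅋ p3⊥)
      [Ax]  ⊢ p3, p3⊥

Result: YES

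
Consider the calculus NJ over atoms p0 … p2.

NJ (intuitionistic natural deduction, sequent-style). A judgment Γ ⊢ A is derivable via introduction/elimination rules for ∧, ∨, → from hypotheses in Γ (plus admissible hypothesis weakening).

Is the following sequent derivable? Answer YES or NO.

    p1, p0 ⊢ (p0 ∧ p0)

Derivation (root first):
[∧I] p1, p0 ⊢ (p0 ∧ p0)
  [Ax] p0 ⊢ p0
  [Wk] p0, p1 ⊢ p0
    [Ax] p0 ⊢ p0

Result: YES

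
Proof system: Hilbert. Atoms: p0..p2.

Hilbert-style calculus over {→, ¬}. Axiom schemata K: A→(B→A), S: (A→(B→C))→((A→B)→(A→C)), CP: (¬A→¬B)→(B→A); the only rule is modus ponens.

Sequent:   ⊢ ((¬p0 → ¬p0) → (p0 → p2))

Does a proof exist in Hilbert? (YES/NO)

Truth-table refutation:
  v=000: Γ:[] Δ:[((¬p0 → ¬p0) → (p0 → p2))=T] refutes=False
  v=001: Γ:[] Δ:[((¬p0 → ¬p0) → (p0 → p2))=T] refutes=False
  v=010: Γ:[] Δ:[((¬p0 → ¬p0) → (p0 → p2))=T] refutes=False
  v=011: Γ:[] Δ:[((¬p0 → ¬p0) → (p0 → p2))=T] refutes=False
  v=100: Γ:[] Δ:[((¬p0 → ¬p0) → (p0 → p2))=F] refutes=True  ← countermodel

Result: NO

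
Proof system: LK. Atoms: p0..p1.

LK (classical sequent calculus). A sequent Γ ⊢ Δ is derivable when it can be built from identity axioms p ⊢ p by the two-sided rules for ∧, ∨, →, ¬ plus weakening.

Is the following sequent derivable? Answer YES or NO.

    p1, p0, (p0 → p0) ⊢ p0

Derivation (root first):
[→L] p1, p0, (p0 → p0) ⊢ p0
  [WL] p0, p1 ⊢ p0
    [Ax] p0 ⊢ p0
  [Ax] p0 ⊢ p0

Result: YES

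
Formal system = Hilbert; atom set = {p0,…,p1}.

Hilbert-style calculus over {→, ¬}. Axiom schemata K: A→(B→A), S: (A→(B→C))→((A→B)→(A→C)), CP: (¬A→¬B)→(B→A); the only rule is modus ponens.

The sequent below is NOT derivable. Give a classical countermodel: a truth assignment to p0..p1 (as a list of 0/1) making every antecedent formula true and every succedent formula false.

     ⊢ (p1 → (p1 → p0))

Search for a countermodel by truth-table:
  v=00: Γ:[] Δ:[(p1 → (p1 → p0))=T] refutes=False
  v=01: Γ:[] Δ:[(p1 → (p1 → p0))=F] refutes=True  ← countermodel

Result: [0, 1]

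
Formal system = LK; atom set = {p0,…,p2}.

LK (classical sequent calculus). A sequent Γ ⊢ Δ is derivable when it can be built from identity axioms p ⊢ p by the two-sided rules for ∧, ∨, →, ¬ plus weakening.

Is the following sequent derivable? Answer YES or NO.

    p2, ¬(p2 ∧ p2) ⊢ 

Derivation trace:
[¬L] p2, ¬(p2 ∧ p2) ⊢ 
  [∧R] p2 ⊢ (p2 ∧ p2)
    [Ax] p2 ⊢ p2
    [Ax] p2 ⊢ p2

Result: YES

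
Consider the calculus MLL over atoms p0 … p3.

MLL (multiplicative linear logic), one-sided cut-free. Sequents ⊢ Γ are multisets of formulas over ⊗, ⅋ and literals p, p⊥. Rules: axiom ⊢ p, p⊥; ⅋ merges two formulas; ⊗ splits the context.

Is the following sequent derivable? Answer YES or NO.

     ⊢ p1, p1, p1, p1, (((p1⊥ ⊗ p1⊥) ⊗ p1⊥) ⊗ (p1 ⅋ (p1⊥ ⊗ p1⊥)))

Proof tree:
[⊗]  ⊢ p1, p1, p1, p1, (((p1⊥ ⊗ p1⊥) ⊗ p1⊥) ⊗ (p1 ⅋ (p1⊥ ⊗ p1⊥)))
  [⊗]  ⊢ p1, p1, p1, ((p1⊥ ⊗ p1⊥) ⊗ p1⊥)
    [⊗]  ⊢ p1, p1, (p1⊥ ⊗ p1⊥)
      [Ax]  ⊢ p1, p1⊥
      [Ax]  ⊢ p1, p1⊥
    [Ax]  ⊢ p1, p1⊥
  [⅋]  ⊢ p1, (p1 ⅋ (p1⊥ ⊗ p1⊥))
    [⊗]  ⊢ p1, p1, (p1⊥ ⊗ p1⊥)
      [Ax]  ⊢ p1, p1⊥
      [Ax]  ⊢ p1, p1⊥

Result: YES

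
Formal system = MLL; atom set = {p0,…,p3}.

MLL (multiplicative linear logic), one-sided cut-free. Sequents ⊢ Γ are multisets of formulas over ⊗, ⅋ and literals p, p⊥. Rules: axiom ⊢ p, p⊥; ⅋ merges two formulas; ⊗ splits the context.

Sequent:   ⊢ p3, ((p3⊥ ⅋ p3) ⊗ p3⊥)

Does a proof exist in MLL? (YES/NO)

Derivation (root first):
[⊗]  ⊢ p3, ((p3⊥ ⅋ p3) ⊗ p3⊥)
  [⅋]  ⊢ (p3⊥ ⅋ p3)
    [Ax]  ⊢ p3, p3⊥
  [Ax]  ⊢ p3, p3⊥

Result: YES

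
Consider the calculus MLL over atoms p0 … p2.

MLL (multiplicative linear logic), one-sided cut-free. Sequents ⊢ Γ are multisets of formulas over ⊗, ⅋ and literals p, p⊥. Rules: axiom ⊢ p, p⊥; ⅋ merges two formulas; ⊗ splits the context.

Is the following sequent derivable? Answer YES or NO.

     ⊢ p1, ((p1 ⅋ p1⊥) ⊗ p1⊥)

Derivation trace:
[⊗]  ⊢ p1, ((p1 ⅋ p1⊥) ⊗ p1⊥)
  [⅋]  ⊢ (p1 ⅋ p1⊥)
    [Ax]  ⊢ p1, p1⊥
  [Ax]  ⊢ p1, p1⊥

Result: YES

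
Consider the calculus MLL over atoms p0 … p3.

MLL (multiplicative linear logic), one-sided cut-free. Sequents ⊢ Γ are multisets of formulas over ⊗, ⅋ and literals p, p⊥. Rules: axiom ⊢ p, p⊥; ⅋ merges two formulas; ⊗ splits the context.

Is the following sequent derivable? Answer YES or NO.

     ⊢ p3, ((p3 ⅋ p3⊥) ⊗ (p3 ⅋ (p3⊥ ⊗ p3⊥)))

Proof tree:
[⊗]  ⊢ p3, ((p3 ⅋ p3⊥) ⊗ (p3 ⅋ (p3⊥ ⊗ p3⊥)))
  [⅋]  ⊢ (p3 ⅋ p3⊥)
    [Ax]  ⊢ p3, p3⊥
  [⅋]  ⊢ p3, (p3 ⅋ (p3⊥ ⊗ p3⊥))
    [⊗]  ⊢ p3, p3, (p3⊥ ⊗ p3⊥)
      [Ax]  ⊢ p3, p3⊥
      [Ax]  ⊢ p3, p3⊥

Result: YES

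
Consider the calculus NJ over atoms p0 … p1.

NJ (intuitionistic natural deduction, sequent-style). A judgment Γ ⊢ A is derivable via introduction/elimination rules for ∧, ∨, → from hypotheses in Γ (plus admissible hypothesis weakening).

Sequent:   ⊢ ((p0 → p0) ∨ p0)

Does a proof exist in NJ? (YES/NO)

Derivation (root first):
[∨I₁]  ⊢ ((p0 → p0) ∨ p0)
  [→I]  ⊢ (p0 → p0)
    [Ax] p0 ⊢ p0

Result: YES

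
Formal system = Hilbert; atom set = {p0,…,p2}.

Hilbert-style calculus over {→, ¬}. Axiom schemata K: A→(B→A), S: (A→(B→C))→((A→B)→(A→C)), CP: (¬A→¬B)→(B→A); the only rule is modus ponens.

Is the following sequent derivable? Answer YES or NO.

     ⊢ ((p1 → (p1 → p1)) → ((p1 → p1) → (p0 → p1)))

Enumerate valuations to refute Γ ⊢ Δ:
  v=000: Γ:[] Δ:[((p1 → (p1 → p1)) → ((p1 → p1) → (p0 → p1)))=T] refutes=False
  v=001: Γ:[] Δ:[((p1 → (p1 → p1)) → ((p1 → p1) → (p0 → p1)))=T] refutes=False
  v=010: Γ:[] Δ:[((p1 → (p1 → p1)) → ((p1 → p1) → (p0 → p1)))=T] refutes=False
  v=011: Γ:[] Δ:[((p1 → (p1 → p1)) → ((p1 → p1) → (p0 → p1)))=T] refutes=False
  v=100: Γ:[] Δ:[((p1 → (p1 → p1)) → ((p1 → p1) → (p0 → p1)))=F] refutes=True  ← countermodel

Result: NO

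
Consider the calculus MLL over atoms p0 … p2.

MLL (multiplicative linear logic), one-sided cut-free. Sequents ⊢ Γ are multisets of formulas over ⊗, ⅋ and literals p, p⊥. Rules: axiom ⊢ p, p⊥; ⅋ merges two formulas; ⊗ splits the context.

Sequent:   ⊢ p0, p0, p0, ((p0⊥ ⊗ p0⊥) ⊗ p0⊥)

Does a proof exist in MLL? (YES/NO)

Derivation (root first):
[⊗]  ⊢ p0, p0, p0, ((p0⊥ ⊗ p0⊥) ⊗ p0⊥)
  [⊗]  ⊢ p0, p0, (p0⊥ ⊗ p0⊥)
    [Ax]  ⊢ p0, p0⊥
    [Ax]  ⊢ p0, p0⊥
  [Ax]  ⊢ p0, p0⊥

Result: YES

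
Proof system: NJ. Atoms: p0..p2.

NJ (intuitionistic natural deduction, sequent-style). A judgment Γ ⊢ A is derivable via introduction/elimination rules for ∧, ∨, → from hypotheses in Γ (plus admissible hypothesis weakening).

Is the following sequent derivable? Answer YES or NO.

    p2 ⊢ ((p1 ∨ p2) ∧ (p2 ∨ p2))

Proof tree:
[∧I] p2 ⊢ ((p1 ∨ p2) ∧ (p2 ∨ p2))
  [∨I₂] p2 ⊢ (p1 ∨ p2)
    [Ax] p2 ⊢ p2
  [∨I₂] p2 ⊢ (p2 ∨ p2)
    [Ax] p2 ⊢ p2

Result: YES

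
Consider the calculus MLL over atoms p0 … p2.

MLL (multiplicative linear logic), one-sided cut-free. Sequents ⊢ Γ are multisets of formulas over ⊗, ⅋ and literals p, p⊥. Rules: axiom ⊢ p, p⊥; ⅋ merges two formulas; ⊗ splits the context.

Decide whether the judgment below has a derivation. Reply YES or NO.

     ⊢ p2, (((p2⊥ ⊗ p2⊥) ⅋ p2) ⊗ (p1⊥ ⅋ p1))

Derivation (root first):
[⊗]  ⊢ p2, (((p2⊥ ⊗ p2⊥) ⅋ p2) ⊗ (p1⊥ ⅋ p1))
  [⅋]  ⊢ p2, ((p2⊥ ⊗ p2⊥) ⅋ p2)
    [⊗]  ⊢ p2, p2, (p2⊥ ⊗ p2⊥)
      [Ax]  ⊢ p2, p2⊥
      [Ax]  ⊢ p2, p2⊥
  [⅋]  ⊢ (p1⊥ ⅋ p1)
    [Ax]  ⊢ p1, p1⊥

Result: YES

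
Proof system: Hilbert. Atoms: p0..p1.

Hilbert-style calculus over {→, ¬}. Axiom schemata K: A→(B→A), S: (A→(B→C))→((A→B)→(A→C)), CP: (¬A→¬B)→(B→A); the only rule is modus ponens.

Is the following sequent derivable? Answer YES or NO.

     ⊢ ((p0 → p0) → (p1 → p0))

Enumerate valuations to refute Γ ⊢ Δ:
  v=00: Γ:[] Δ:[((p0 → p0) → (p1 → p0))=T] refutes=False
  v=01: Γ:[] Δ:[((p0 → p0) → (p1 → p0))=F] refutes=True  ← countermodel

Result: NO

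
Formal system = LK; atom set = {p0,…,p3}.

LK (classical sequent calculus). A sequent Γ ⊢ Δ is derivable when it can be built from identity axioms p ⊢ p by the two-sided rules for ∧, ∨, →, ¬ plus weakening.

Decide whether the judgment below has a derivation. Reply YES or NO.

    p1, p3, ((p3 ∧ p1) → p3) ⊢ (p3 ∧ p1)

Derivation trace:
[→L] p1, p3, ((p3 ∧ p1) → p3) ⊢ (p3 ∧ p1)
  [∧R] p1, p3 ⊢ (p3 ∧ p1)
    [Ax] p3 ⊢ p3
    [Ax] p1 ⊢ p1
  [∧R] p1, p3 ⊢ (p3 ∧ p1)
    [Ax] p3 ⊢ p3
    [Ax] p1 ⊢ p1

Result: YES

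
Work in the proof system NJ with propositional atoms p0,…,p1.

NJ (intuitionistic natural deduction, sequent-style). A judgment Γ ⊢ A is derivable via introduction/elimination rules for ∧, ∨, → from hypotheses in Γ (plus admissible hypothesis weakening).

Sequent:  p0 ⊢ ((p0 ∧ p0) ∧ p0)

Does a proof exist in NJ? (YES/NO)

Derivation trace:
[∧I] p0 ⊢ ((p0 ∧ p0) ∧ p0)
  [∧I] p0 ⊢ (p0 ∧ p0)
    [Ax] p0 ⊢ p0
    [Ax] p0 ⊢ p0
  [Ax] p0 ⊢ p0

Result: YES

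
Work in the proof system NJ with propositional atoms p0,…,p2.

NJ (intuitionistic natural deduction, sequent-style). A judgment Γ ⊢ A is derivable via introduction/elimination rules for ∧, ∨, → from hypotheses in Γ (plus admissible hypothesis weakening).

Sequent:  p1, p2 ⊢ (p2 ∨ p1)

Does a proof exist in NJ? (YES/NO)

Proof tree:
[∨I₂] p1, p2 ⊢ (p2 ∨ p1)
  [Wk] p1, p2 ⊢ p1
    [Ax] p1 ⊢ p1

Result: YES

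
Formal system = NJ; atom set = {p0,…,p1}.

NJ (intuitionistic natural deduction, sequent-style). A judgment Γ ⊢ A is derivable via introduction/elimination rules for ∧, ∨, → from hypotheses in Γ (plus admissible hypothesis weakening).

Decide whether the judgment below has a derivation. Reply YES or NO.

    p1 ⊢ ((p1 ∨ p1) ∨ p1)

Derivation (root first):
[∨I₁] p1 ⊢ ((p1 ∨ p1) ∨ p1)
  [∨I₂] p1 ⊢ (p1 ∨ p1)
    [Ax] p1 ⊢ p1

Result: YES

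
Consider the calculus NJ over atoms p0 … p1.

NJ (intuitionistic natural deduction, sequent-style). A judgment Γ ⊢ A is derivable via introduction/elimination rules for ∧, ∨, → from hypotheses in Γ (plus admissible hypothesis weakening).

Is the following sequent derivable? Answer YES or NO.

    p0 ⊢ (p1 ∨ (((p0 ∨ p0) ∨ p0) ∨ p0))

Derivation (root first):
[∨I₂] p0 ⊢ (p1 ∨ (((p0 ∨ p0) ∨ p0) ∨ p0))
  [∨I₁] p0 ⊢ (((p0 ∨ p0) ∨ p0) ∨ p0)
    [∨I₁] p0 ⊢ ((p0 ∨ p0) ∨ p0)
      [∨I₁] p0 ⊢ (p0 ∨ p0)
        [Ax] p0 ⊢ p0

Result: YES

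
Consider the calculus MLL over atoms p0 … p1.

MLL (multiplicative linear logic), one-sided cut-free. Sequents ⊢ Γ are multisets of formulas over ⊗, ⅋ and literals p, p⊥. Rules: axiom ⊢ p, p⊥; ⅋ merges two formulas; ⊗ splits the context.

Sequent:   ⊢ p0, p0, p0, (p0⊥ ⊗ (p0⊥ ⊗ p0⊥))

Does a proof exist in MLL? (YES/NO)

Proof tree:
[⊗]  ⊢ p0, p0, p0, (p0⊥ ⊗ (p0⊥ ⊗ p0⊥))
  [Ax]  ⊢ p0, p0⊥
  [⊗]  ⊢ p0, p0, (p0⊥ ⊗ p0⊥)
    [Ax]  ⊢ p0, p0⊥
    [Ax]  ⊢ p0, p0⊥

Result: YES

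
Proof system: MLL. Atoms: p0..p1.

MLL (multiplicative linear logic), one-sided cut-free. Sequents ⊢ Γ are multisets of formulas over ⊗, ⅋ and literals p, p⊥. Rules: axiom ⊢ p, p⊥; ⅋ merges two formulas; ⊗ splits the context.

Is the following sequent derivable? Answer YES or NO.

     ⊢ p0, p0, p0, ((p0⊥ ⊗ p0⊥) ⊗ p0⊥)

Derivation (root first):
[⊗]  ⊢ p0, p0, p0, ((p0⊥ ⊗ p0⊥) ⊗ p0⊥)
  [⊗]  ⊢ p0, p0, (p0⊥ ⊗ p0⊥)
    [Ax]  ⊢ p0, p0⊥
    [Ax]  ⊢ p0, p0⊥
  [Ax]  ⊢ p0, p0⊥

Result: YES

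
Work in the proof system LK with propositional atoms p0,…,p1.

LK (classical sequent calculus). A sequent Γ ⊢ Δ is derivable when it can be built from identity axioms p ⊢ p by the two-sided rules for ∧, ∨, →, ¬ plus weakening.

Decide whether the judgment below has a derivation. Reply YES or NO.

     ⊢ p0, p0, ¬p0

Derivation (root first):
[¬R]  ⊢ p0, p0, ¬p0
  [WR] p0 ⊢ p0, p0
    [Ax] p0 ⊢ p0

Result: YES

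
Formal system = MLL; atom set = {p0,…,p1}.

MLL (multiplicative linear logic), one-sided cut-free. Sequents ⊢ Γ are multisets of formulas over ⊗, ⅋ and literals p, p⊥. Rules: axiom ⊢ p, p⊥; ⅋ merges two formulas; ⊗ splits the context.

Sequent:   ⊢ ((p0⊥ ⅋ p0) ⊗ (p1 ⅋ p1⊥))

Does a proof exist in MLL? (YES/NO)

Derivation (root first):
[⊗]  ⊢ ((p0⊥ ⅋ p0) ⊗ (p1 ⅋ p1⊥))
  [⅋]  ⊢ (p0⊥ ⅋ p0)
    [Ax]  ⊢ p0, p0⊥
  [⅋]  ⊢ (p1 ⅋ p1⊥)
    [Ax]  ⊢ p1, p1⊥

Result: YES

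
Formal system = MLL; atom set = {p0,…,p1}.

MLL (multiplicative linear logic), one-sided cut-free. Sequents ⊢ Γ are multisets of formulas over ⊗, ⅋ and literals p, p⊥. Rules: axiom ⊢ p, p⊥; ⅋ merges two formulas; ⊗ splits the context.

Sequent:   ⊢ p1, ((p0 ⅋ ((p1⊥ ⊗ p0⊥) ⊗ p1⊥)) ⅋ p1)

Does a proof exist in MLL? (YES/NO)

Proof tree:
[⅋]  ⊢ p1, ((p0 ⅋ ((p1⊥ ⊗ p0⊥) ⊗ p1⊥)) ⅋ p1)
  [⅋]  ⊢ p1, p1, (p0 ⅋ ((p1⊥ ⊗ p0⊥) ⊗ p1⊥))
    [⊗]  ⊢ p1, p0, p1, ((p1⊥ ⊗ p0⊥) ⊗ p1⊥)
      [⊗]  ⊢ p1, p0, (p1⊥ ⊗ p0⊥)
        [Ax]  ⊢ p1, p1⊥
        [Ax]  ⊢ p0, p0⊥
      [Ax]  ⊢ p1, p1⊥

Result: YES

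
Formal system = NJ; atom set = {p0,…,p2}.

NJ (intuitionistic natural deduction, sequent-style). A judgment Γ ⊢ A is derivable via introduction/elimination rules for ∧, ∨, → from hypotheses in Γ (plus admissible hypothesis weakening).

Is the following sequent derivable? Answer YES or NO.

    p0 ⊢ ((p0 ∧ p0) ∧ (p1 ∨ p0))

Derivation (root first):
[∧I] p0 ⊢ ((p0 ∧ p0) ∧ (p1 ∨ p0))
  [∧I] p0 ⊢ (p0 ∧ p0)
    [Ax] p0 ⊢ p0
    [Ax] p0 ⊢ p0
  [∨I₂] p0 ⊢ (p1 ∨ p0)
    [Ax] p0 ⊢ p0

Result: YES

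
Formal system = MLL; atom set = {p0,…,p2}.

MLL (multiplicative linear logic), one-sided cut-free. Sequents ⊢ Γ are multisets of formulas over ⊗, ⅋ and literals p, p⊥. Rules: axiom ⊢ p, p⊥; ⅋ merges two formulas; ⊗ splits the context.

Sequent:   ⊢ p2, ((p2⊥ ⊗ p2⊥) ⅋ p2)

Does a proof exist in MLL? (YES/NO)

Derivation (root first):
[⅋]  ⊢ p2, ((p2⊥ ⊗ p2⊥) ⅋ p2)
  [⊗]  ⊢ p2, p2, (p2⊥ ⊗ p2⊥)
    [Ax]  ⊢ p2, p2⊥
    [Ax]  ⊢ p2, p2⊥

Result: YES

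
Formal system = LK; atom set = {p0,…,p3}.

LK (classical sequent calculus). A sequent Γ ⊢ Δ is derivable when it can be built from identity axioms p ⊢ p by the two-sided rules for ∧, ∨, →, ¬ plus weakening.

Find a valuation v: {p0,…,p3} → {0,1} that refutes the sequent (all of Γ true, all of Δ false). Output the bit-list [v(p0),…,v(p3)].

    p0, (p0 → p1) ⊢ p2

Search for a countermodel by truth-table:
  v=0000: Γ:[p0=F, (p0 → p1)=T] Δ:[p2=F] refutes=False
  v=0001: Γ:[p0=F, (p0 → p1)=T] Δ:[p2=F] refutes=False
  v=0010: Γ:[p0=F, (p0 → p1)=T] Δ:[p2=T] refutes=False
  v=0011: Γ:[p0=F, (p0 → p1)=T] Δ:[p2=T] refutes=False
  v=0100: Γ:[p0=F, (p0 → p1)=T] Δ:[p2=F] refutes=False
  v=0101: Γ:[p0=F, (p0 → p1)=T] Δ:[p2=F] refutes=False
  v=0110: Γ:[p0=F, (p0 → p1)=T] Δ:[p2=T] refutes=False
  v=0111: Γ:[p0=F, (p0 → p1)=T] Δ:[p2=T] refutes=False
  v=1000: Γ:[p0=T, (p0 → p1)=F] Δ:[p2=F] refutes=False
  v=1001: Γ:[p0=T, (p0 → p1)=F] Δ:[p2=F] refutes=False
  v=1010: Γ:[p0=T, (p0 → p1)=F] Δ:[p2=T] refutes=False
  v=1011: Γ:[p0=T, (p0 → p1)=F] Δ:[p2=T] refutes=False
  v=1100: Γ:[p0=T, (p0 → p1)=T] Δ:[p2=F] refutes=True  ← countermodel

Result: [1, 1, 0, 0]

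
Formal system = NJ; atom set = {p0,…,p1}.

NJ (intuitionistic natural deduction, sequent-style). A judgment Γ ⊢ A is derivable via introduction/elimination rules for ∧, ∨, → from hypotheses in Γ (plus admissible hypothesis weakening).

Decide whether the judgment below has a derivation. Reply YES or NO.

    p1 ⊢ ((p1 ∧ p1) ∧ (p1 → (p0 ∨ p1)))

Derivation (root first):
[∧I] p1 ⊢ ((p1 ∧ p1) ∧ (p1 → (p0 ∨ p1)))
  [∧I] p1 ⊢ (p1 ∧ p1)
    [Ax] p1 ⊢ p1
    [Ax] p1 ⊢ p1
  [→I]  ⊢ (p1 → (p0 ∨ p1))
    [∨I₂] p1 ⊢ (p0 ∨ p1)
      [Ax] p1 ⊢ p1

Result: YES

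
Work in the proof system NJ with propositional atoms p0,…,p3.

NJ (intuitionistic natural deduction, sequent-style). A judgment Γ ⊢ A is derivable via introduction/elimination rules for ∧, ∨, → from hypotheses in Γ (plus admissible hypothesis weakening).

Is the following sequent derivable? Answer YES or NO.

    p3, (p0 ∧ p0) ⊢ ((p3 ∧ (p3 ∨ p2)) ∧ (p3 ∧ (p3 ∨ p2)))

Derivation trace:
[Wk] p3, (p0 ∧ p0) ⊢ ((p3 ∧ (p3 ∨ p2)) ∧ (p3 ∧ (p3 ∨ p2)))
  [∧I] p3 ⊢ ((p3 ∧ (p3 ∨ p2)) ∧ (p3 ∧ (p3 ∨ p2)))
    [∧I] p3 ⊢ (p3 ∧ (p3 ∨ p2))
      [Ax] p3 ⊢ p3
      [∨I₁] p3 ⊢ (p3 ∨ p2)
        [Ax] p3 ⊢ p3
    [∧I] p3 ⊢ (p3 ∧ (p3 ∨ p2))
      [Ax] p3 ⊢ p3
      [∨I₁] p3 ⊢ (p3 ∨ p2)
        [Ax] p3 ⊢ p3

Result: YES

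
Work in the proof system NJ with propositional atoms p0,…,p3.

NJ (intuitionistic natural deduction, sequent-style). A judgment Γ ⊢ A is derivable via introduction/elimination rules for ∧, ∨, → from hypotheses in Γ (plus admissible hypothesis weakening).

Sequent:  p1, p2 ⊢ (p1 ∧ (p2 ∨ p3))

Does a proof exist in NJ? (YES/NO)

Derivation trace:
[∧I] p1, p2 ⊢ (p1 ∧ (p2 ∨ p3))
  [Ax] p1 ⊢ p1
  [∨I₁] p2 ⊢ (p2 ∨ p3)
    [Ax] p2 ⊢ p2

Result: YES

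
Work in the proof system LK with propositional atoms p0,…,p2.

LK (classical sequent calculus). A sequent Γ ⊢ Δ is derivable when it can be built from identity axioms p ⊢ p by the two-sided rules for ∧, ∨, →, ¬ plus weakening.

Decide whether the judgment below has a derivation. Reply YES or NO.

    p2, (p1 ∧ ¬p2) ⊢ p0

Derivation trace:
[WR] p2, (p1 ∧ ¬p2) ⊢ p0
  [∧L] p2, (p1 ∧ ¬p2) ⊢ 
    [¬L] p2, p1, ¬p2 ⊢ 
      [WL] p2, p1 ⊢ p2
        [Ax] p2 ⊢ p2

Result: YES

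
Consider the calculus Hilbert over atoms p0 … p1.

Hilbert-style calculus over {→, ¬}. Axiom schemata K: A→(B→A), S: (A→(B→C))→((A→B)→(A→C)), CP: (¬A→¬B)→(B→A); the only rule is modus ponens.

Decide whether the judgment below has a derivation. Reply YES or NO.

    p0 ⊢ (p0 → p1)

Truth-table refutation:
  v=00: Γ:[p0=F] Δ:[(p0 → p1)=T] refutes=False
  v=01: Γ:[p0=F] Δ:[(p0 → p1)=T] refutes=False
  v=10: Γ:[p0=T] Δ:[(p0 → p1)=F] refutes=True  ← countermodel

Result: NO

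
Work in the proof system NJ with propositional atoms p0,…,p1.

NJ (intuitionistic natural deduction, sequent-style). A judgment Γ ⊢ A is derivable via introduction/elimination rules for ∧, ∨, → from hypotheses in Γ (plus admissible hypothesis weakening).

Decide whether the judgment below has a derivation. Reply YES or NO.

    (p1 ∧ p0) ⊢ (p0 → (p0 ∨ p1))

Derivation trace:
[→I] (p1 ∧ p0) ⊢ (p0 → (p0 ∨ p1))
  [∨I₁] p0, (p1 ∧ p0) ⊢ (p0 ∨ p1)
    [Wk] p0, (p1 ∧ p0) ⊢ p0
      [Ax] p0 ⊢ p0

Result: YES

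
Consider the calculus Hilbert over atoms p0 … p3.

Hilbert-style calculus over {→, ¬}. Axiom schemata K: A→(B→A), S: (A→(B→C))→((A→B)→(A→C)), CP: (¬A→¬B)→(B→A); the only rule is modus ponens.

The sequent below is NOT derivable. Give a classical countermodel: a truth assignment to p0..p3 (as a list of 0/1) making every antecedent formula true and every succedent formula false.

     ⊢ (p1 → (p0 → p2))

Truth-table refutation:
  v=0000: Γ:[] Δ:[(p1 → (p0 → p2))=T] refutes=False
  v=0001: Γ:[] Δ:[(p1 → (p0 → p2))=T] refutes=False
  v=0010: Γ:[] Δ:[(p1 → (p0 → p2))=T] refutes=False
  v=0011: Γ:[] Δ:[(p1 → (p0 → p2))=T] refutes=False
  v=0100: Γ:[] Δ:[(p1 → (p0 → p2))=T] refutes=False
  v=0101: Γ:[] Δ:[(p1 → (p0 → p2))=T] refutes=False
  v=0110: Γ:[] Δ:[(p1 → (p0 → p2))=T] refutes=False
  v=0111: Γ:[] Δ:[(p1 → (p0 → p2))=T] refutes=False
  v=1000: Γ:[] Δ:[(p1 → (p0 → p2))=T] refutes=False
  v=1001: Γ:[] Δ:[(p1 → (p0 → p2))=T] refutes=False
  v=1010: Γ:[] Δ:[(p1 → (p0 → p2))=T] refutes=False
  v=1011: Γ:[] Δ:[(p1 → (p0 → p2))=T] refutes=False
  v=1100: Γ:[] Δ:[(p1 → (p0 → p2))=F] refutes=True  ← countermodel

Result: [1, 1, 0, 0]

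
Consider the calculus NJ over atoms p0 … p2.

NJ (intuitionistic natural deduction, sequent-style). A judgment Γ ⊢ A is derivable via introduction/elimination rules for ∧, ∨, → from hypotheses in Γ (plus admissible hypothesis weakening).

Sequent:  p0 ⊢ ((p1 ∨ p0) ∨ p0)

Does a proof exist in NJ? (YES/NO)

Proof tree:
[∨I₁] p0 ⊢ ((p1 ∨ p0) ∨ p0)
  [∨I₂] p0 ⊢ (p1 ∨ p0)
    [Ax] p0 ⊢ p0

Result: YES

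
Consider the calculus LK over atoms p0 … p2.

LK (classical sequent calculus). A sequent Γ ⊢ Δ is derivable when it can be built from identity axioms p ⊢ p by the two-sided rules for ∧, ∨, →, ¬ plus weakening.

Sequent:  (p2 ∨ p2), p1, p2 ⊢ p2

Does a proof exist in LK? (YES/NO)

Derivation trace:
[WL] (p2 ∨ p2), p1, p2 ⊢ p2
  [WL] (p2 ∨ p2), p1 ⊢ p2
    [∨L] (p2 ∨ p2) ⊢ p2
      [Ax] p2 ⊢ p2
      [Ax] p2 ⊢ p2

Result: YES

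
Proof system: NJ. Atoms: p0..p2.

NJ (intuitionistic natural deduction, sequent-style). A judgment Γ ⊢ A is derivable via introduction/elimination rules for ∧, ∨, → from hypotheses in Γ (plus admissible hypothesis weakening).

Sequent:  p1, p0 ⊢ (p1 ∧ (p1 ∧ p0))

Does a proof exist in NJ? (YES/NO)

Derivation (root first):
[∧I] p1, p0 ⊢ (p1 ∧ (p1 ∧ p0))
  [Ax] p1 ⊢ p1
  [∧I] p1, p0 ⊢ (p1 ∧ p0)
    [Ax] p1 ⊢ p1
    [Ax] p0 ⊢ p0

Result: YES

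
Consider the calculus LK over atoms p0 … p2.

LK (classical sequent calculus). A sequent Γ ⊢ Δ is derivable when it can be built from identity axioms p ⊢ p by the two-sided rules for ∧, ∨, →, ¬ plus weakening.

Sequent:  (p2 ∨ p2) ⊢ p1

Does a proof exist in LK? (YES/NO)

Truth-table refutation:
  v=000: Γ:[(p2 ∨ p2)=F] Δ:[p1=F] refutes=False
  v=001: Γ:[(p2 ∨ p2)=T] Δ:[p1=F] refutes=True  ← countermodel

Result: NO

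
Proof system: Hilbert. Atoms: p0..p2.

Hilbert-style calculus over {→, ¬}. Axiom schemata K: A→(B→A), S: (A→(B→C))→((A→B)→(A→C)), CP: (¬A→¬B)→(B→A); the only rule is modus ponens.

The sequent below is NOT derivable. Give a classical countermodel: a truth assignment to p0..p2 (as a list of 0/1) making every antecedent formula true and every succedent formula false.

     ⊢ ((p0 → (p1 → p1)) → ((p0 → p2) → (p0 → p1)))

Truth-table refutation:
  v=000: Γ:[] Δ:[((p0 → (p1 → p1)) → ((p0 → p2) → (p0 → p1)))=T] refutes=False
  v=001: Γ:[] Δ:[((p0 → (p1 → p1)) → ((p0 → p2) → (p0 → p1)))=T] refutes=False
  v=010: Γ:[] Δ:[((p0 → (p1 → p1)) → ((p0 → p2) → (p0 → p1)))=T] refutes=False
  v=011: Γ:[] Δ:[((p0 → (p1 → p1)) → ((p0 → p2) → (p0 → p1)))=T] refutes=False
  v=100: Γ:[] Δ:[((p0 → (p1 → p1)) → ((p0 → p2) → (p0 → p1)))=T] refutes=False
  v=101: Γ:[] Δ:[((p0 → (p1 → p1)) → ((p0 → p2) → (p0 → p1)))=F] refutes=True  ← countermodel

Result: [1, 0, 1]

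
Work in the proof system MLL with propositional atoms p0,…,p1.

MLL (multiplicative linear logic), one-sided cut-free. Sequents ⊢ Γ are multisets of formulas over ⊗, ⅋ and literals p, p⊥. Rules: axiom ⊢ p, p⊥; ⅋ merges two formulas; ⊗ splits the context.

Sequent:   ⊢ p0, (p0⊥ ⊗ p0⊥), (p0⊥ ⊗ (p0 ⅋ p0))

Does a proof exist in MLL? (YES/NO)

Derivation (root first):
[⊗]  ⊢ p0, (p0⊥ ⊗ p0⊥), (p0⊥ ⊗ (p0 ⅋ p0))
  [Ax]  ⊢ p0, p0⊥
  [⅋]  ⊢ (p0⊥ ⊗ p0⊥), (p0 ⅋ p0)
    [⊗]  ⊢ p0, p0, (p0⊥ ⊗ p0⊥)
      [Ax]  ⊢ p0, p0⊥
      [Ax]  ⊢ p0, p0⊥

Result: YES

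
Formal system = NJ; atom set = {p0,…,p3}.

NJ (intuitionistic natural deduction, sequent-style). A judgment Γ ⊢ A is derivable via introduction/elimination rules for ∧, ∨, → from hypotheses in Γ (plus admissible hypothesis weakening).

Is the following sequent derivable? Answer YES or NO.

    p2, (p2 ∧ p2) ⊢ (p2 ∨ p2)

Derivation trace:
[Wk] p2, (p2 ∧ p2) ⊢ (p2 ∨ p2)
  [∨I₁] p2 ⊢ (p2 ∨ p2)
    [Ax] p2 ⊢ p2

Result: YES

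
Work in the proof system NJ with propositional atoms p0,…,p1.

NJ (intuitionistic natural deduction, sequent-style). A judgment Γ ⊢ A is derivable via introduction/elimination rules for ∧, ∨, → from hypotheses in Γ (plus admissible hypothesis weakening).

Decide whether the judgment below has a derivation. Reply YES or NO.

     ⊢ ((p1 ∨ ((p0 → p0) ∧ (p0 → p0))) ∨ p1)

Derivation (root first):
[∨I₁]  ⊢ ((p1 ∨ ((p0 → p0) ∧ (p0 → p0))) ∨ p1)
  [∨I₂]  ⊢ (p1 ∨ ((p0 → p0) ∧ (p0 → p0)))
    [∧I]  ⊢ ((p0 → p0) ∧ (p0 → p0))
      [→I]  ⊢ (p0 → p0)
        [Ax] p0 ⊢ p0
      [→I]  ⊢ (p0 → p0)
        [Ax] p0 ⊢ p0

Result: YES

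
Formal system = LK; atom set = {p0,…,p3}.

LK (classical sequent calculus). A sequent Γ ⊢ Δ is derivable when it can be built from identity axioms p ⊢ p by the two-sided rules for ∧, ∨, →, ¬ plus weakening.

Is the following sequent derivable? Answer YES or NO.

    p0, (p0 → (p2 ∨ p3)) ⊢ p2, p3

Proof tree:
[→L] p0, (p0 → (p2 ∨ p3)) ⊢ p2, p3
  [Ax] p0 ⊢ p0
  [∨L] (p2 ∨ p3) ⊢ p2, p3
    [Ax] p2 ⊢ p2
    [Ax] p3 ⊢ p3

Result: YES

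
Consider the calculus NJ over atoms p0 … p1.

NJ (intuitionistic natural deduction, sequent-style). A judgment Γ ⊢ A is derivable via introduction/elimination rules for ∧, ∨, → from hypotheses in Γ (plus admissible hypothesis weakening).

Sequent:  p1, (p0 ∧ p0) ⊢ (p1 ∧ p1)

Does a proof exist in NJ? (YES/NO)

Derivation (root first):
[Wk] p1, (p0 ∧ p0) ⊢ (p1 ∧ p1)
  [∧I] p1 ⊢ (p1 ∧ p1)
    [Ax] p1 ⊢ p1
    [Ax] p1 ⊢ p1

Result: YES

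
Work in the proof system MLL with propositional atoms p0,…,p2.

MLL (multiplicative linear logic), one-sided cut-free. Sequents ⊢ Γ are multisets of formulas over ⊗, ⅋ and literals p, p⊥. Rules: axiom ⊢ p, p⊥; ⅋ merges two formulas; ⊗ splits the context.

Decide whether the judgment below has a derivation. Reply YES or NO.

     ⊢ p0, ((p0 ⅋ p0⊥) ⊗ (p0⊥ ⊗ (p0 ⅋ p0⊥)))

Derivation trace:
[⊗]  ⊢ p0, ((p0 ⅋ p0⊥) ⊗ (p0⊥ ⊗ (p0 ⅋ p0⊥)))
  [⅋]  ⊢ (p0 ⅋ p0⊥)
    [Ax]  ⊢ p0, p0⊥
  [⊗]  ⊢ p0, (p0⊥ ⊗ (p0 ⅋ p0⊥))
    [Ax]  ⊢ p0, p0⊥
    [⅋]  ⊢ (p0 ⅋ p0⊥)
      [Ax]  ⊢ p0, p0⊥

Result: YES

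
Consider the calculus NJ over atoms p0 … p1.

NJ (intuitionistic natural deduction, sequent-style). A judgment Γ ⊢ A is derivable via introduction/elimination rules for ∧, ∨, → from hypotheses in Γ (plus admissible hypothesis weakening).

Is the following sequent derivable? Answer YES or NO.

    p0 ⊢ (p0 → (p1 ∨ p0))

Derivation trace:
[→I] p0 ⊢ (p0 → (p1 ∨ p0))
  [∨I₂] p0, p0 ⊢ (p1 ∨ p0)
    [Wk] p0, p0 ⊢ p0
      [Ax] p0 ⊢ p0

Result: YES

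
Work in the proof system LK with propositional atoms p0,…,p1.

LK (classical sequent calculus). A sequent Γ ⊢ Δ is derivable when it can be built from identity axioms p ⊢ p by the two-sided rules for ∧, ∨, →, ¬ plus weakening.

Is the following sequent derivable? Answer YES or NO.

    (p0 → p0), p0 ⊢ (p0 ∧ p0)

Derivation (root first):
[∧R] (p0 → p0), p0 ⊢ (p0 ∧ p0)
  [→L] p0, (p0 → p0) ⊢ p0
    [Ax] p0 ⊢ p0
    [Ax] p0 ⊢ p0
  [Ax] p0 ⊢ p0

Result: YES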